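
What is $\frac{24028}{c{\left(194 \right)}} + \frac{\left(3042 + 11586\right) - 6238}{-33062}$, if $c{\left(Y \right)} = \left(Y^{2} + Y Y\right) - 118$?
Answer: $\frac{40967919}{621185387} \approx 0.065951$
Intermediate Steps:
$c{\left(Y \right)} = -118 + 2 Y^{2}$ ($c{\left(Y \right)} = \left(Y^{2} + Y^{2}\right) - 118 = 2 Y^{2} - 118 = -118 + 2 Y^{2}$)
$\frac{24028}{c{\left(194 \right)}} + \frac{\left(3042 + 11586\right) - 6238}{-33062} = \frac{24028}{-118 + 2 \cdot 194^{2}} + \frac{\left(3042 + 11586\right) - 6238}{-33062} = \frac{24028}{-118 + 2 \cdot 37636} + \left(14628 - 6238\right) \left(- \frac{1}{33062}\right) = \frac{24028}{-118 + 75272} + 8390 \left(- \frac{1}{33062}\right) = \frac{24028}{75154} - \frac{4195}{16531} = 24028 \cdot \frac{1}{75154} - \frac{4195}{16531} = \frac{12014}{37577} - \frac{4195}{16531} = \frac{40967919}{621185387}$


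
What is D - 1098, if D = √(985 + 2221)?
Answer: -1098 + √3206 ≈ -1041.4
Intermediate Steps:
D = √3206 ≈ 56.622
D - 1098 = √3206 - 1098 = -1098 + √3206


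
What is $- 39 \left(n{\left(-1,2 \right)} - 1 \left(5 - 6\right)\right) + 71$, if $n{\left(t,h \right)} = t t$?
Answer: $-7$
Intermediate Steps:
$n{\left(t,h \right)} = t^{2}$
$- 39 \left(n{\left(-1,2 \right)} - 1 \left(5 - 6\right)\right) + 71 = - 39 \left(\left(-1\right)^{2} - 1 \left(5 - 6\right)\right) + 71 = - 39 \left(1 - 1 \left(5 - 6\right)\right) + 71 = - 39 \left(1 - 1 \left(-1\right)\right) + 71 = - 39 \left(1 - -1\right) + 71 = - 39 \left(1 + 1\right) + 71 = \left(-39\right) 2 + 71 = -78 + 71 = -7$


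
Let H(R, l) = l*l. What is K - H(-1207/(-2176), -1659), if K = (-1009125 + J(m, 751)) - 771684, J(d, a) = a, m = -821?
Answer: -4532339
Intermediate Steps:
H(R, l) = l²
K = -1780058 (K = (-1009125 + 751) - 771684 = -1008374 - 771684 = -1780058)
K - H(-1207/(-2176), -1659) = -1780058 - 1*(-1659)² = -1780058 - 1*2752281 = -1780058 - 2752281 = -4532339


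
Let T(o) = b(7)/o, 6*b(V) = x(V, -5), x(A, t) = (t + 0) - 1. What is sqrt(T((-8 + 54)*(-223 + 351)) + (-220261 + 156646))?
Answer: I*sqrt(8614997783)/368 ≈ 252.22*I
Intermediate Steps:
x(A, t) = -1 + t (x(A, t) = t - 1 = -1 + t)
b(V) = -1 (b(V) = (-1 - 5)/6 = (1/6)*(-6) = -1)
T(o) = -1/o
sqrt(T((-8 + 54)*(-223 + 351)) + (-220261 + 156646)) = sqrt(-1/((-8 + 54)*(-223 + 351)) + (-220261 + 156646)) = sqrt(-1/(46*128) - 63615) = sqrt(-1/5888 - 63615) = sqrt(-374565121/5888) = I*sqrt(8614997783)/368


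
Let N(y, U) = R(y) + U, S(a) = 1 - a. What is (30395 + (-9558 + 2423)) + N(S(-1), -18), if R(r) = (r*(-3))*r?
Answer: 23230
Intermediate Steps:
R(r) = -3*r² (R(r) = (-3*r)*r = -3*r²)
N(y, U) = U - 3*y² (N(y, U) = -3*y² + U = U - 3*y²)
(30395 + (-9558 + 2423)) + N(S(-1), -18) = (30395 + (-9558 + 2423)) + (-18 - 3*(1 - 1*(-1))²) = (30395 - 7135) + (-18 - 3*(1 + 1)²) = 23260 + (-18 - 3*2²) = 23260 + (-18 - 3*4) = 23260 + (-18 - 12) = 23260 - 30 = 23230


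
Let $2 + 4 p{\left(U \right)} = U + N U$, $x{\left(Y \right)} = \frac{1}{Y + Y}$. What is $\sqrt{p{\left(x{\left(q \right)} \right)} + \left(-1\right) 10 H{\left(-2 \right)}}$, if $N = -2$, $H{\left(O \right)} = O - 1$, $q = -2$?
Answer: $\frac{\sqrt{473}}{4} \approx 5.4371$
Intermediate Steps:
$H{\left(O \right)} = -1 + O$
$x{\left(Y \right)} = \frac{1}{2 Y}$
$p{\left(U \right)} = - \frac{1}{2} - \frac{U}{4}$ ($p{\left(U \right)} = - \frac{1}{2} + \frac{U - 2 U}{4} = - \frac{1}{2} + \frac{\left(-1\right) U}{4} = - \frac{1}{2} - \frac{U}{4}$)
$\sqrt{p{\left(x{\left(q \right)} \right)} + \left(-1\right) 10 H{\left(-2 \right)}} = \sqrt{\left(- \frac{1}{2} - \frac{\frac{1}{2} \frac{1}{-2}}{4}\right) + \left(-1\right) 10 \left(-1 - 2\right)} = \sqrt{\left(- \frac{1}{2} - \frac{\frac{1}{2} \left(- \frac{1}{2}\right)}{4}\right) - -30} = \sqrt{\left(- \frac{1}{2} - - \frac{1}{16}\right) + 30} = \sqrt{\left(- \frac{1}{2} + \frac{1}{16}\right) + 30} = \sqrt{- \frac{7}{16} + 30} = \sqrt{\frac{473}{16}} = \frac{\sqrt{473}}{4}$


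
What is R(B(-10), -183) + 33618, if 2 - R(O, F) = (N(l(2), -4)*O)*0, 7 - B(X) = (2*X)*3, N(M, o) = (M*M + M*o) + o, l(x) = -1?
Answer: 33620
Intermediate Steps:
N(M, o) = o + M² + M*o (N(M, o) = (M² + M*o) + o = o + M² + M*o)
B(X) = 7 - 6*X (B(X) = 7 - 2*X*3 = 7 - 6*X)
R(O, F) = 2 (R(O, F) = 2 - (-4 + (-1)² - 1*(-4))*O*0 = 2 - (-4 + 1 + 4)*O*0 = 2 - 1*O*0 = 2 - O*0 = 2 - 1*0 = 2 + 0 = 2)
R(B(-10), -183) + 33618 = 2 + 33618 = 33620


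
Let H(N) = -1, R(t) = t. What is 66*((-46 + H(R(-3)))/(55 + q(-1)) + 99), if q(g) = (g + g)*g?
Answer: 123112/19 ≈ 6479.6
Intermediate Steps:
q(g) = 2*g**2 (q(g) = (2*g)*g = 2*g**2)
66*((-46 + H(R(-3)))/(55 + q(-1)) + 99) = 66*((-46 - 1)/(55 + 2*(-1)**2) + 99) = 66*(-47/(55 + 2*1) + 99) = 66*(-47/(55 + 2) + 99) = 66*(-47/57 + 99) = 66*(5596/57) = 123112/19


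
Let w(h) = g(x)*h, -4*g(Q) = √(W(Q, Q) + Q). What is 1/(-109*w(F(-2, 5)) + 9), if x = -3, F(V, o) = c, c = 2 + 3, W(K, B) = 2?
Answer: 144/298321 - 2180*I/298321 ≈ 0.0004827 - 0.0073076*I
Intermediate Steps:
c = 5
F(V, o) = 5
g(Q) = -√(2 + Q)/4
w(h) = -I*h/4 (w(h) = (-√(2 - 3)/4)*h = (-I/4)*h = -I*h/4)
1/(-109*w(F(-2, 5)) + 9) = 1/(-(-109)*I*5/4 + 9) = 1/(-(-545)*I/4 + 9) = 1/(545*I/4 + 9) = 1/(9 + 545*I/4) = 16*(9 - 545*I/4)/298321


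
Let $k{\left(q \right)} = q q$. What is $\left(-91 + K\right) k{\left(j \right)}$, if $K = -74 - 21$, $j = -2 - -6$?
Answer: $-2976$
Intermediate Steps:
$j = 4$ ($j = -2 + 6 = 4$)
$k{\left(q \right)} = q^{2}$
$K = -95$
$\left(-91 + K\right) k{\left(j \right)} = \left(-91 - 95\right) 4^{2} = \left(-186\right) 16 = -2976$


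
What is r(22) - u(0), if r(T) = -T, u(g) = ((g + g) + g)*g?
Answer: -22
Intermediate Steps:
u(g) = 3*g² (u(g) = (2*g + g)*g = (3*g)*g = 3*g²)
r(22) - u(0) = -1*22 - 3*0² = -22 - 3*0 = -22 - 1*0 = -22 + 0 = -22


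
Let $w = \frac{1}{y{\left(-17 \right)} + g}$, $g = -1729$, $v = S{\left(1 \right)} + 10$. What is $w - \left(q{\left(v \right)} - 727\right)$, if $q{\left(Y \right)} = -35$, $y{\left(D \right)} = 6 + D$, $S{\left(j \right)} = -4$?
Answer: $\frac{1325879}{1740} \approx 762.0$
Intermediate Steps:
$v = 6$ ($v = -4 + 10 = 6$)
$w = - \frac{1}{1740}$ ($w = \frac{1}{\left(6 - 17\right) - 1729} = \frac{1}{-11 - 1729} = \frac{1}{-1740} = - \frac{1}{1740} \approx -0.00057471$)
$w - \left(q{\left(v \right)} - 727\right) = - \frac{1}{1740} - \left(-35 - 727\right) = - \frac{1}{1740} - -762 = - \frac{1}{1740} + 762 = \frac{1325879}{1740}$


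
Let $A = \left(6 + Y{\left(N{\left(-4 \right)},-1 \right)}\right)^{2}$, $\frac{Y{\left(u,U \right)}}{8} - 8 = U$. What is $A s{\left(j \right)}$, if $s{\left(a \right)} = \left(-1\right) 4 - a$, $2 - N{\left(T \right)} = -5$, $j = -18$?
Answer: $53816$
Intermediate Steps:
$N{\left(T \right)} = 7$ ($N{\left(T \right)} = 2 - -5 = 2 + 5 = 7$)
$Y{\left(u,U \right)} = 64 + 8 U$
$s{\left(a \right)} = -4 - a$
$A = 3844$ ($A = \left(6 + \left(64 + 8 \left(-1\right)\right)\right)^{2} = \left(6 + \left(64 - 8\right)\right)^{2} = \left(6 + 56\right)^{2} = 62^{2} = 3844$)
$A s{\left(j \right)} = 3844 \left(-4 - -18\right) = 3844 \left(-4 + 18\right) = 3844 \cdot 14 = 53816$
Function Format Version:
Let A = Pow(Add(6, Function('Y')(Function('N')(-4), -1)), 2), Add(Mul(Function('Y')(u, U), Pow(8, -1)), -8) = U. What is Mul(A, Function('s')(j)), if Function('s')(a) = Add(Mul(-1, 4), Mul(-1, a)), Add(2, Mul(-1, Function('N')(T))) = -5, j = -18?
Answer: 53816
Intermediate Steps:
Function('N')(T) = 7 (Function('N')(T) = Add(2, Mul(-1, -5)) = Add(2, 5) = 7)
Function('Y')(u, U) = Add(64, Mul(8, U))
Function('s')(a) = Add(-4, Mul(-1, a))
A = 3844 (A = Pow(Add(6, Add(64, Mul(8, -1))), 2) = Pow(Add(6, Add(64, -8)), 2) = Pow(Add(6, 56), 2) = Pow(62, 2) = 3844)
Mul(A, Function('s')(j)) = Mul(3844, Add(-4, Mul(-1, -18))) = Mul(3844, Add(-4, 18)) = Mul(3844, 14) = 53816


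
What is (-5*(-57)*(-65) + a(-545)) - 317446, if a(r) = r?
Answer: -336516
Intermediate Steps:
(-5*(-57)*(-65) + a(-545)) - 317446 = (-5*(-57)*(-65) - 545) - 317446 = (285*(-65) - 545) - 317446 = (-18525 - 545) - 317446 = -19070 - 317446 = -336516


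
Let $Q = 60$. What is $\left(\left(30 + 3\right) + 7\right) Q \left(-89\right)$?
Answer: $-213600$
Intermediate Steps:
$\left(\left(30 + 3\right) + 7\right) Q \left(-89\right) = \left(\left(30 + 3\right) + 7\right) 60 \left(-89\right) = \left(33 + 7\right) 60 \left(-89\right) = 40 \cdot 60 \left(-89\right) = 2400 \left(-89\right) = -213600$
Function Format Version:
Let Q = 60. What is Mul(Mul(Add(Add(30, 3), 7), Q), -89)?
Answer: -213600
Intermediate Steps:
Mul(Mul(Add(Add(30, 3), 7), Q), -89) = Mul(Mul(Add(Add(30, 3), 7), 60), -89) = Mul(Mul(Add(33, 7), 60), -89) = Mul(Mul(40, 60), -89) = Mul(2400, -89) = -213600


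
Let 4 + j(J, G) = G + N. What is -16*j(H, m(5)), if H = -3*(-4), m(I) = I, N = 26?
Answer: -432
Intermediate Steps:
H = 12
j(J, G) = 22 + G (j(J, G) = -4 + (G + 26) = -4 + (26 + G) = 22 + G)
-16*j(H, m(5)) = -16*(22 + 5) = -16*27 = -432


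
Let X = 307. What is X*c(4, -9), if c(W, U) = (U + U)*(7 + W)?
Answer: -60786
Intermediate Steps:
c(W, U) = 2*U*(7 + W) (c(W, U) = (2*U)*(7 + W) = 2*U*(7 + W))
X*c(4, -9) = 307*(2*(-9)*(7 + 4)) = 307*(2*(-9)*11) = 307*(-198) = -60786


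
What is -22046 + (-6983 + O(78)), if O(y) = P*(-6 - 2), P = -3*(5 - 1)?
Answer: -28933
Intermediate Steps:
P = -12 (P = -3*4 = -12)
O(y) = 96 (O(y) = -12*(-6 - 2) = -12*(-8) = 96)
-22046 + (-6983 + O(78)) = -22046 + (-6983 + 96) = -22046 - 6887 = -28933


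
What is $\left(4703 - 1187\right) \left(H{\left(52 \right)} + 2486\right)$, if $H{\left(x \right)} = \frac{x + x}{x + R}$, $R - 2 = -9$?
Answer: $\frac{131233528}{15} \approx 8.7489 \cdot 10^{6}$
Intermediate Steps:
$R = -7$ ($R = 2 - 9 = -7$)
$H{\left(x \right)} = \frac{2 x}{-7 + x}$ ($H{\left(x \right)} = \frac{x + x}{x - 7} = \frac{2 x}{-7 + x}$)
$\left(4703 - 1187\right) \left(H{\left(52 \right)} + 2486\right) = \left(4703 - 1187\right) \left(2 \cdot 52 \frac{1}{-7 + 52} + 2486\right) = 3516 \left(2 \cdot 52 \cdot \frac{1}{45} + 2486\right) = 3516 \left(\frac{104}{45} + 2486\right) = 3516 \cdot \frac{111974}{45} = \frac{131233528}{15}$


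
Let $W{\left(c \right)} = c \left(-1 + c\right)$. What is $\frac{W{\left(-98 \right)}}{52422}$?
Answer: $\frac{1617}{8737} \approx 0.18508$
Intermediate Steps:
$\frac{W{\left(-98 \right)}}{52422} = \frac{\left(-98\right) \left(-1 - 98\right)}{52422} = \left(-98\right) \left(-99\right) \frac{1}{52422} = 9702 \cdot \frac{1}{52422} = \frac{1617}{8737}$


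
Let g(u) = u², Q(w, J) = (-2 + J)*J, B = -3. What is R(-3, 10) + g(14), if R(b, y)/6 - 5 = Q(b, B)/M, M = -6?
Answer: 211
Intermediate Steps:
Q(w, J) = J*(-2 + J)
R(b, y) = 15 (R(b, y) = 30 + 6*(-3*(-2 - 3)/(-6)) = 30 + 6*(-3*(-5)*(-⅙)) = 30 + 6*(15*(-⅙)) = 30 + 6*(-5/2) = 30 - 15 = 15)
R(-3, 10) + g(14) = 15 + 14² = 15 + 196 = 211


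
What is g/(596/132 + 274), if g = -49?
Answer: -231/1313 ≈ -0.17593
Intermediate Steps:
g/(596/132 + 274) = -49/(596/132 + 274) = -49/(596*(1/132) + 274) = -49/(149/33 + 274) = -49/9191/33 = -49*33/9191 = -231/1313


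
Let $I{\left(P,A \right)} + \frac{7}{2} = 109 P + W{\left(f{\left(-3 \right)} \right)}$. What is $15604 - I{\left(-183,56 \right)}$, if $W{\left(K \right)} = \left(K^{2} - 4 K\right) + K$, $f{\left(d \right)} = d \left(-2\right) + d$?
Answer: $\frac{71109}{2} \approx 35555.0$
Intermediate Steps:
$f{\left(d \right)} = - d$ ($f{\left(d \right)} = - 2 d + d = - d$)
$W{\left(K \right)} = K^{2} - 3 K$
$I{\left(P,A \right)} = - \frac{7}{2} + 109 P$ ($I{\left(P,A \right)} = - \frac{7}{2} + \left(109 P + \left(-1\right) \left(-3\right) \left(-3 - -3\right)\right) = - \frac{7}{2} + \left(109 P + 3 \left(-3 + 3\right)\right) = - \frac{7}{2} + \left(109 P + 3 \cdot 0\right) = - \frac{7}{2} + \left(109 P + 0\right) = - \frac{7}{2} + 109 P$)
$15604 - I{\left(-183,56 \right)} = 15604 - \left(- \frac{7}{2} + 109 \left(-183\right)\right) = 15604 - \left(- \frac{7}{2} - 19947\right) = 15604 - - \frac{39901}{2} = 15604 + \frac{39901}{2} = \frac{71109}{2}$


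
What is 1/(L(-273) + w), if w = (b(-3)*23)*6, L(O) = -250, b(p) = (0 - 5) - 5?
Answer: -1/1630 ≈ -0.00061350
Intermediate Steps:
b(p) = -10 (b(p) = -5 - 5 = -10)
w = -1380 (w = -10*23*6 = -230*6 = -1380)
1/(L(-273) + w) = 1/(-250 - 1380) = 1/(-1630) = -1/1630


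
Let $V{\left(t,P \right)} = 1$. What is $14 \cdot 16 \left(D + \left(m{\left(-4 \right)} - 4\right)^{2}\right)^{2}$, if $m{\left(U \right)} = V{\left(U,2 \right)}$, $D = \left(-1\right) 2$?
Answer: $10976$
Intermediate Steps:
$D = -2$
$m{\left(U \right)} = 1$
$14 \cdot 16 \left(D + \left(m{\left(-4 \right)} - 4\right)^{2}\right)^{2} = 14 \cdot 16 \left(-2 + \left(1 - 4\right)^{2}\right)^{2} = 224 \left(-2 + \left(-3\right)^{2}\right)^{2} = 224 \left(-2 + 9\right)^{2} = 224 \cdot 7^{2} = 224 \cdot 49 = 10976$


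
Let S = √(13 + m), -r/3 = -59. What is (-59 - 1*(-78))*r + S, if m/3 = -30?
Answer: 3363 + I*√77 ≈ 3363.0 + 8.775*I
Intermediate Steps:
r = 177 (r = -3*(-59) = 177)
m = -90 (m = 3*(-30) = -90)
S = I*√77 (S = √(13 - 90) = √(-77) = I*√77 ≈ 8.775*I)
(-59 - 1*(-78))*r + S = (-59 - 1*(-78))*177 + I*√77 = (-59 + 78)*177 + I*√77 = 19*177 + I*√77 = 3363 + I*√77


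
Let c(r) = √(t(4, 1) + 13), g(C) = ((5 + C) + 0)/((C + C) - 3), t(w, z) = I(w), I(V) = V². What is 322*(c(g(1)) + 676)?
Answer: 217672 + 322*√29 ≈ 2.1941e+5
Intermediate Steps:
t(w, z) = w²
g(C) = (5 + C)/(-3 + 2*C) (g(C) = (5 + C)/(2*C - 3) = (5 + C)/(-3 + 2*C))
c(r) = √29 (c(r) = √(4² + 13) = √(16 + 13) = √29)
322*(c(g(1)) + 676) = 322*(√29 + 676) = 322*(676 + √29) = 217672 + 322*√29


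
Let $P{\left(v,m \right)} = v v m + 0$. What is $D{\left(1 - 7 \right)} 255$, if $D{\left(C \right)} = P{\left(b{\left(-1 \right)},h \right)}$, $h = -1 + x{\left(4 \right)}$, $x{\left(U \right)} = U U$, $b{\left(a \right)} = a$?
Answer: $3825$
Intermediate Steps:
$x{\left(U \right)} = U^{2}$
$h = 15$ ($h = -1 + 4^{2} = -1 + 16 = 15$)
$P{\left(v,m \right)} = m v^{2}$ ($P{\left(v,m \right)} = v^{2} m + 0 = m v^{2} + 0 = m v^{2}$)
$D{\left(C \right)} = 15$ ($D{\left(C \right)} = 15 \left(-1\right)^{2} = 15 \cdot 1 = 15$)
$D{\left(1 - 7 \right)} 255 = 15 \cdot 255 = 3825$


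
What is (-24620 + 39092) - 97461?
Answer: -82989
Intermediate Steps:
(-24620 + 39092) - 97461 = 14472 - 97461 = -82989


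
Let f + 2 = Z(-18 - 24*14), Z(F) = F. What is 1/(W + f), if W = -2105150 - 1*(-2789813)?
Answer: 1/684307 ≈ 1.4613e-6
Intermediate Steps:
W = 684663 (W = -2105150 + 2789813 = 684663)
f = -356 (f = -2 + (-18 - 24*14) = -2 + (-18 - 336) = -2 - 354 = -356)
1/(W + f) = 1/(684663 - 356) = 1/684307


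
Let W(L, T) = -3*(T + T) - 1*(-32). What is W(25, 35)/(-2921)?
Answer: 178/2921 ≈ 0.060938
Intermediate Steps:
W(L, T) = 32 - 6*T (W(L, T) = -6*T + 32 = 32 - 6*T)
W(25, 35)/(-2921) = (32 - 6*35)/(-2921) = (32 - 210)*(-1/2921) = -178*(-1/2921) = 178/2921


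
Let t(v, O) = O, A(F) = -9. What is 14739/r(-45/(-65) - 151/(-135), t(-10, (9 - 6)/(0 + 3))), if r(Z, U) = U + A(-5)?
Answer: -14739/8 ≈ -1842.4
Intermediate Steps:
r(Z, U) = -9 + U (r(Z, U) = U - 9 = -9 + U)
14739/r(-45/(-65) - 151/(-135), t(-10, (9 - 6)/(0 + 3))) = 14739/(-9 + (9 - 6)/(0 + 3)) = 14739/(-9 + 3/3) = 14739/(-9 + 3*(⅓)) = 14739/(-9 + 1) = 14739/(-8) = 14739*(-⅛) = -14739/8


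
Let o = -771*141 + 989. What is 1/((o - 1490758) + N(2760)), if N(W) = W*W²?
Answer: 1/21022977520 ≈ 4.7567e-11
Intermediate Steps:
N(W) = W³
o = -107722 (o = -108711 + 989 = -107722)
1/((o - 1490758) + N(2760)) = 1/((-107722 - 1490758) + 2760³) = 1/(-1598480 + 21024576000) = 1/21022977520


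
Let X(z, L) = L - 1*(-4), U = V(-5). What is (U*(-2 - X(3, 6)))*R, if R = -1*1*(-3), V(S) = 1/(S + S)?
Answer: 18/5 ≈ 3.6000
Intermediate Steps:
V(S) = 1/(2*S)
U = -1/10 (U = (1/2)/(-5) = (1/2)*(-1/5) = -1/10 ≈ -0.10000)
R = 3 (R = -1*(-3) = 3)
X(z, L) = 4 + L (X(z, L) = L + 4 = 4 + L)
(U*(-2 - X(3, 6)))*R = -(-2 - (4 + 6))/10*3 = -(-2 - 1*10)/10*3 = -(-2 - 10)/10*3 = -1/10*(-12)*3 = (6/5)*3 = 18/5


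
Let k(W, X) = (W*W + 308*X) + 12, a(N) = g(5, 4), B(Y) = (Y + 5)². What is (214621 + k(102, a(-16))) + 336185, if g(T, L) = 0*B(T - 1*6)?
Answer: 561222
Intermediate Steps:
B(Y) = (5 + Y)²
g(T, L) = 0 (g(T, L) = 0*(5 + (T - 1*6))² = 0*(5 + (T - 6))² = 0*(5 + (-6 + T))² = 0*(-1 + T)² = 0)
a(N) = 0
k(W, X) = 12 + W² + 308*X (k(W, X) = (W² + 308*X) + 12 = 12 + W² + 308*X)
(214621 + k(102, a(-16))) + 336185 = (214621 + (12 + 102² + 308*0)) + 336185 = (214621 + (12 + 10404 + 0)) + 336185 = (214621 + 10416) + 336185 = 225037 + 336185 = 561222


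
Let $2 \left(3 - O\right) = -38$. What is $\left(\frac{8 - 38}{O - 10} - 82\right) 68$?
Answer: $-5746$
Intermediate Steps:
$O = 22$ ($O = 3 - -19 = 3 + 19 = 22$)
$\left(\frac{8 - 38}{O - 10} - 82\right) 68 = \left(\frac{8 - 38}{22 - 10} - 82\right) 68 = \left(- \frac{30}{12} - 82\right) 68 = \left(\left(-30\right) \frac{1}{12} - 82\right) 68 = \left(- \frac{5}{2} - 82\right) 68 = \left(- \frac{169}{2}\right) 68 = -5746$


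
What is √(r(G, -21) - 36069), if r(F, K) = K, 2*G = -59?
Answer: 3*I*√4010 ≈ 189.97*I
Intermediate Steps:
G = -59/2 (G = (½)*(-59) = -59/2 ≈ -29.500)
√(r(G, -21) - 36069) = √(-21 - 36069) = √(-36090) = 3*I*√4010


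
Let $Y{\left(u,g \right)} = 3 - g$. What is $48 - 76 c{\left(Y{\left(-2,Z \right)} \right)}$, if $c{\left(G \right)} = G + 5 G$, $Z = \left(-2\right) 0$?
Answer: $-1320$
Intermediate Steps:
$Z = 0$
$c{\left(G \right)} = 6 G$
$48 - 76 c{\left(Y{\left(-2,Z \right)} \right)} = 48 - 76 \cdot 6 \left(3 - 0\right) = 48 - 76 \cdot 6 \left(3 + 0\right) = 48 - 76 \cdot 6 \cdot 3 = 48 - 1368 = -1320$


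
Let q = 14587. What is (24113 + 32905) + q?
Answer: 71605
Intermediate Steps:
(24113 + 32905) + q = (24113 + 32905) + 14587 = 57018 + 14587 = 71605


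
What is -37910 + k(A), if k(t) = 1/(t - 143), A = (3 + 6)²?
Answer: -2350421/62 ≈ -37910.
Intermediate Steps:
A = 81 (A = 9² = 81)
k(t) = 1/(-143 + t)
-37910 + k(A) = -37910 + 1/(-143 + 81) = -37910 + 1/(-62) = -37910 - 1/62 = -2350421/62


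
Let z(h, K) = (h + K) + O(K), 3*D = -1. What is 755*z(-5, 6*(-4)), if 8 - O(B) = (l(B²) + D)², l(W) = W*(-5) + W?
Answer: -36081267290/9 ≈ -4.0090e+9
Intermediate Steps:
l(W) = -4*W (l(W) = -5*W + W = -4*W)
D = -⅓ (D = (⅓)*(-1) = -⅓ ≈ -0.33333)
O(B) = 8 - (-⅓ - 4*B²)² (O(B) = 8 - (-4*B² - ⅓)² = 8 - (-⅓ - 4*B²)²)
z(h, K) = 8 + K + h - (1 + 12*K²)²/9 (z(h, K) = (h + K) + (8 - (1 + 12*K²)²/9) = (K + h) + (8 - (1 + 12*K²)²/9) = 8 + K + h - (1 + 12*K²)²/9)
755*z(-5, 6*(-4)) = 755*(8 + 6*(-4) - 5 - (1 + 12*(6*(-4))²)²/9) = 755*(8 - 24 - 5 - (1 + 12*(-24)²)²/9) = 755*(8 - 24 - 5 - (1 + 12*576)²/9) = 755*(8 - 24 - 5 - (1 + 6912)²/9) = 755*(8 - 24 - 5 - ⅑*6913²) = 755*(8 - 24 - 5 - ⅑*47789569) = 755*(8 - 24 - 5 - 47789569/9) = 755*(-47789758/9) = -36081267290/9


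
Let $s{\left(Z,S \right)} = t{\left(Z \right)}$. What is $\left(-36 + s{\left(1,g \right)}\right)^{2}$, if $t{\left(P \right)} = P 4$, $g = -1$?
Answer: $1024$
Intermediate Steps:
$t{\left(P \right)} = 4 P$
$s{\left(Z,S \right)} = 4 Z$
$\left(-36 + s{\left(1,g \right)}\right)^{2} = \left(-36 + 4 \cdot 1\right)^{2} = \left(-36 + 4\right)^{2} = \left(-32\right)^{2} = 1024$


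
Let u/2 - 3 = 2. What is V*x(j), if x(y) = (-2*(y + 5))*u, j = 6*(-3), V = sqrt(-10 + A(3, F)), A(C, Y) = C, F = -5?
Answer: 260*I*sqrt(7) ≈ 687.9*I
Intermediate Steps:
u = 10 (u = 6 + 2*2 = 6 + 4 = 10)
V = I*sqrt(7) (V = sqrt(-10 + 3) = sqrt(-7) = I*sqrt(7) ≈ 2.6458*I)
j = -18
x(y) = -100 - 20*y (x(y) = -2*(y + 5)*10 = -2*(5 + y)*10 = (-10 - 2*y)*10 = -100 - 20*y)
V*x(j) = (I*sqrt(7))*(-100 - 20*(-18)) = (I*sqrt(7))*(-100 + 360) = (I*sqrt(7))*260 = 260*I*sqrt(7)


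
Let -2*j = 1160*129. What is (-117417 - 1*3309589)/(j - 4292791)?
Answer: 3427006/4367611 ≈ 0.78464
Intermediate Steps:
j = -74820 (j = -580*129 = -1/2*149640 = -74820)
(-117417 - 1*3309589)/(j - 4292791) = (-117417 - 1*3309589)/(-74820 - 4292791) = (-117417 - 3309589)/(-4367611) = -3427006*(-1/4367611) = 3427006/4367611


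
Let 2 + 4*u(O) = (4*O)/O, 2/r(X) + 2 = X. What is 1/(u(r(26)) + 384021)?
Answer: 2/768043 ≈ 2.6040e-6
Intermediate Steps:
r(X) = 2/(-2 + X)
u(O) = ½ (u(O) = -½ + ((4*O)/O)/4 = -½ + (¼)*4 = -½ + 1 = ½)
1/(u(r(26)) + 384021) = 1/(½ + 384021) = 1/(768043/2) = 2/768043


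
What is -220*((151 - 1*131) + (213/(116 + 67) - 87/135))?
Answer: -2478344/549 ≈ -4514.3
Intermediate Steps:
-220*((151 - 1*131) + (213/(116 + 67) - 87/135)) = -220*((151 - 131) + (213/183 - 87*1/135)) = -220*(20 + (213*(1/183) - 29/45)) = -220*(20 + (71/61 - 29/45)) = -220*(20 + 1426/2745) = -220*56326/2745 = -2478344/549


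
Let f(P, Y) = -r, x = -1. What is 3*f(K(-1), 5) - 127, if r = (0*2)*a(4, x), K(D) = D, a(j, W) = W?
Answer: -127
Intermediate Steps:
r = 0 (r = (0*2)*(-1) = 0*(-1) = 0)
f(P, Y) = 0 (f(P, Y) = -1*0 = 0)
3*f(K(-1), 5) - 127 = 3*0 - 127 = 0 - 127 = -127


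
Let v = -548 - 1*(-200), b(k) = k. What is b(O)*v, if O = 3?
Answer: -1044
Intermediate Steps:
v = -348 (v = -548 + 200 = -348)
b(O)*v = 3*(-348) = -1044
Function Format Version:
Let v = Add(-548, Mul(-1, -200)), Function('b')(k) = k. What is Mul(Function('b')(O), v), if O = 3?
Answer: -1044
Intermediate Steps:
v = -348 (v = Add(-548, 200) = -348)
Mul(Function('b')(O), v) = Mul(3, -348) = -1044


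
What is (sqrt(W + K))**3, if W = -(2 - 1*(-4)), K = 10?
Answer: 8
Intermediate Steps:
W = -6 (W = -(2 + 4) = -1*6 = -6)
(sqrt(W + K))**3 = (sqrt(-6 + 10))**3 = (sqrt(4))**3 = 2**3 = 8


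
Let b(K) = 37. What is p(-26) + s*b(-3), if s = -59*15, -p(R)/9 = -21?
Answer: -32556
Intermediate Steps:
p(R) = 189 (p(R) = -9*(-21) = 189)
s = -885
p(-26) + s*b(-3) = 189 - 885*37 = 189 - 32745 = -32556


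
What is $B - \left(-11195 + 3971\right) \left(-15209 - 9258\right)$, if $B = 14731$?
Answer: $-176734877$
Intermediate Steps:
$B - \left(-11195 + 3971\right) \left(-15209 - 9258\right) = 14731 - \left(-11195 + 3971\right) \left(-15209 - 9258\right) = 14731 - \left(-7224\right) \left(-24467\right) = 14731 - 176749608 = -176734877$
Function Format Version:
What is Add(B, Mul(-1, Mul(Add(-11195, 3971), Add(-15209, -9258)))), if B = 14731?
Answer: -176734877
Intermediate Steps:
Add(B, Mul(-1, Mul(Add(-11195, 3971), Add(-15209, -9258)))) = Add(14731, Mul(-1, Mul(Add(-11195, 3971), Add(-15209, -9258)))) = Add(14731, Mul(-1, Mul(-7224, -24467))) = Add(14731, Mul(-1, 176749608)) = Add(14731, -176749608) = -176734877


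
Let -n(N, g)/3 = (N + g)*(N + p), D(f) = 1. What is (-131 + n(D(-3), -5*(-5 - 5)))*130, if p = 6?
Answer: -156260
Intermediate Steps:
n(N, g) = -3*(6 + N)*(N + g) (n(N, g) = -3*(N + g)*(N + 6) = -3*(N + g)*(6 + N) = -3*(6 + N)*(N + g))
(-131 + n(D(-3), -5*(-5 - 5)))*130 = (-131 + (-18*1 - (-90)*(-5 - 5) - 3*1² - 3*1*(-5*(-5 - 5))))*130 = (-131 + (-18 - (-90)*(-10) - 3*1 - 3*1*(-5*(-10))))*130 = (-131 + (-18 - 18*50 - 3 - 3*1*50))*130 = (-131 + (-18 - 900 - 3 - 150))*130 = (-131 - 1071)*130 = -1202*130 = -156260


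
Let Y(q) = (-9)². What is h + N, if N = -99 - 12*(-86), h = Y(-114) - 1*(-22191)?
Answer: 23205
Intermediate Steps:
Y(q) = 81
h = 22272 (h = 81 - 1*(-22191) = 81 + 22191 = 22272)
N = 933 (N = -99 + 1032 = 933)
h + N = 22272 + 933 = 23205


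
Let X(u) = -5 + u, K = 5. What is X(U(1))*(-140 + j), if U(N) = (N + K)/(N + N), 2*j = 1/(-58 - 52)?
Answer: 30801/110 ≈ 280.01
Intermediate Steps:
j = -1/220 (j = 1/(2*(-58 - 52)) = (1/2)/(-110) = (1/2)*(-1/110) = -1/220 ≈ -0.0045455)
U(N) = (5 + N)/(2*N) (U(N) = (N + 5)/(N + N) = (5 + N)/((2*N)) = (5 + N)*(1/(2*N)) = (5 + N)/(2*N))
X(U(1))*(-140 + j) = (-5 + (1/2)*(5 + 1)/1)*(-140 - 1/220) = (-5 + (1/2)*1*6)*(-30801/220) = (-5 + 3)*(-30801/220) = -2*(-30801/220) = 30801/110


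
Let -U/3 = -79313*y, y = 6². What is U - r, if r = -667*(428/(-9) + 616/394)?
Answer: 15132780644/1773 ≈ 8.5351e+6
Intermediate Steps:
y = 36
r = 54389848/1773 (r = -667*(428*(-⅑) + 616*(1/394)) = -667*(-428/9 + 308/197) = -667*(-81544/1773) = 54389848/1773 ≈ 30677.)
U = 8565804 (U = -(-237939)*36 = -3*(-2855268) = 8565804)
U - r = 8565804 - 1*54389848/1773 = 8565804 - 54389848/1773 = 15132780644/1773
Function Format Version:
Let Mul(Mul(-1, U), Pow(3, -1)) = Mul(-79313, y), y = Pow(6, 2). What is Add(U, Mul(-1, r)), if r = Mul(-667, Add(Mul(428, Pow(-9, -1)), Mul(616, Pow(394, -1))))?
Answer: Rational(15132780644, 1773) ≈ 8.5351e+6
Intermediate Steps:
y = 36
r = Rational(54389848, 1773) (r = Mul(-667, Add(Mul(428, Rational(-1, 9)), Mul(616, Rational(1, 394)))) = Mul(-667, Add(Rational(-428, 9), Rational(308, 197))) = Mul(-667, Rational(-81544, 1773)) = Rational(54389848, 1773) ≈ 30677.)
U = 8565804 (U = Mul(-3, Mul(-79313, 36)) = Mul(-3, -2855268) = 8565804)
Add(U, Mul(-1, r)) = Add(8565804, Mul(-1, Rational(54389848, 1773))) = Add(8565804, Rational(-54389848, 1773)) = Rational(15132780644, 1773)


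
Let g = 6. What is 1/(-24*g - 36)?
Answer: -1/180 ≈ -0.0055556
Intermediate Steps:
1/(-24*g - 36) = 1/(-24*6 - 36) = 1/(-144 - 36) = 1/(-180) = -1/180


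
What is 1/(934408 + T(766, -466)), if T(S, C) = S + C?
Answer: 1/934708 ≈ 1.0699e-6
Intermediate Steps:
T(S, C) = C + S
1/(934408 + T(766, -466)) = 1/(934408 + (-466 + 766)) = 1/(934408 + 300) = 1/934708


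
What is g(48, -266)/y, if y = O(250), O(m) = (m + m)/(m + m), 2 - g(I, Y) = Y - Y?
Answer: 2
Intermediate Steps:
g(I, Y) = 2 (g(I, Y) = 2 - (Y - Y) = 2 - 1*0 = 2 + 0 = 2)
O(m) = 1 (O(m) = (2*m)/((2*m)) = (2*m)*(1/(2*m)) = 1)
y = 1
g(48, -266)/y = 2/1 = 2*1 = 2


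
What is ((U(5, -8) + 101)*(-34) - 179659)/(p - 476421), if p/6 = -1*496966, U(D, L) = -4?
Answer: 182957/3458217 ≈ 0.052905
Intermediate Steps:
p = -2981796 (p = 6*(-1*496966) = 6*(-496966) = -2981796)
((U(5, -8) + 101)*(-34) - 179659)/(p - 476421) = ((-4 + 101)*(-34) - 179659)/(-2981796 - 476421) = (97*(-34) - 179659)/(-3458217) = (-3298 - 179659)*(-1/3458217) = -182957*(-1/3458217) = 182957/3458217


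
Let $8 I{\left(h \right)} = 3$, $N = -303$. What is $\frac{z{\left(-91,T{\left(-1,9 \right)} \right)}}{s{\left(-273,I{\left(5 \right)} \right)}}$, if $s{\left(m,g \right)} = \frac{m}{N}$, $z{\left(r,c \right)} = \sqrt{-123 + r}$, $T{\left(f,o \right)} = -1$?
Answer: $\frac{101 i \sqrt{214}}{91} \approx 16.236 i$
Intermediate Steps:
$I{\left(h \right)} = \frac{3}{8}$ ($I{\left(h \right)} = \frac{1}{8} \cdot 3 = \frac{3}{8}$)
$s{\left(m,g \right)} = - \frac{m}{303}$ ($s{\left(m,g \right)} = \frac{m}{-303} = m \left(- \frac{1}{303}\right) = - \frac{m}{303}$)
$\frac{z{\left(-91,T{\left(-1,9 \right)} \right)}}{s{\left(-273,I{\left(5 \right)} \right)}} = \frac{\sqrt{-123 - 91}}{\left(- \frac{1}{303}\right) \left(-273\right)} = \frac{\sqrt{-214}}{\frac{91}{101}} = i \sqrt{214} \cdot \frac{101}{91} = \frac{101 i \sqrt{214}}{91}$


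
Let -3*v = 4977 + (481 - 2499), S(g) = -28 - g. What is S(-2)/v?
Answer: 78/2959 ≈ 0.026360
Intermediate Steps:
v = -2959/3 (v = -(4977 + (481 - 2499))/3 = -(4977 - 2018)/3 = -⅓*2959 = -2959/3 ≈ -986.33)
S(-2)/v = (-28 - 1*(-2))/(-2959/3) = (-28 + 2)*(-3/2959) = -26*(-3/2959) = 78/2959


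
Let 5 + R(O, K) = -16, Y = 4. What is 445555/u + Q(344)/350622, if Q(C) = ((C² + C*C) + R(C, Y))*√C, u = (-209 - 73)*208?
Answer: -445555/58656 + 236651*√86/175311 ≈ 4.9223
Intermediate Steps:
R(O, K) = -21 (R(O, K) = -5 - 16 = -21)
u = -58656 (u = -282*208 = -58656)
Q(C) = √C*(-21 + 2*C²) (Q(C) = ((C² + C*C) - 21)*√C = ((C² + C²) - 21)*√C = (2*C² - 21)*√C = (-21 + 2*C²)*√C = √C*(-21 + 2*C²))
445555/u + Q(344)/350622 = 445555/(-58656) + (√344*(-21 + 2*344²))/350622 = 445555*(-1/58656) + ((2*√86)*(-21 + 2*118336))*(1/350622) = -445555/58656 + ((2*√86)*(-21 + 236672))*(1/350622) = -445555/58656 + ((2*√86)*236651)*(1/350622) = -445555/58656 + (473302*√86)*(1/350622) = -445555/58656 + 236651*√86/175311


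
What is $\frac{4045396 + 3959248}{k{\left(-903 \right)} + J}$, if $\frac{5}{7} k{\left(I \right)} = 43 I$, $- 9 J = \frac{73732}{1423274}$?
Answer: $- \frac{256338037900260}{1740825827929} \approx -147.25$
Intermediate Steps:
$J = - \frac{36866}{6404733}$ ($J = - \frac{73732 \cdot \frac{1}{1423274}}{9} = \left(- \frac{1}{9}\right) \frac{36866}{711637} = - \frac{36866}{6404733} \approx -0.0057561$)
$k{\left(I \right)} = \frac{301 I}{5}$ ($k{\left(I \right)} = \frac{7 \cdot 43 I}{5} = \frac{301 I}{5}$)
$\frac{4045396 + 3959248}{k{\left(-903 \right)} + J} = \frac{4045396 + 3959248}{\frac{301}{5} \left(-903\right) - \frac{36866}{6404733}} = \frac{8004644}{- \frac{271803}{5} - \frac{36866}{6404733}} = \frac{8004644}{- \frac{1740825827929}{32023665}} = 8004644 \left(- \frac{32023665}{1740825827929}\right) = - \frac{256338037900260}{1740825827929}$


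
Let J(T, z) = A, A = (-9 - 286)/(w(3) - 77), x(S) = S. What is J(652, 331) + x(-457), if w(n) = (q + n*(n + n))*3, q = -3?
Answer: -14329/32 ≈ -447.78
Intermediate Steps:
w(n) = -9 + 6*n² (w(n) = (-3 + n*(n + n))*3 = (-3 + n*(2*n))*3 = (-3 + 2*n²)*3 = -9 + 6*n²)
A = 295/32 (A = (-9 - 286)/((-9 + 6*3²) - 77) = -295/((-9 + 6*9) - 77) = -295/((-9 + 54) - 77) = -295/(45 - 77) = -295/(-32) = -295*(-1/32) = 295/32 ≈ 9.2188)
J(T, z) = 295/32
J(652, 331) + x(-457) = 295/32 - 457 = -14329/32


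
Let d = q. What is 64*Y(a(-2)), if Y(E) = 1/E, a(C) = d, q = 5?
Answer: 64/5 ≈ 12.800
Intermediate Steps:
d = 5
a(C) = 5
64*Y(a(-2)) = 64/5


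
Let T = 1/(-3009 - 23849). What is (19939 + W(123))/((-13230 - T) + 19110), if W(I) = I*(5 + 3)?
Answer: 561949934/157925041 ≈ 3.5583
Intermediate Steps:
T = -1/26858 (T = 1/(-26858) = -1/26858 ≈ -3.7233e-5)
W(I) = 8*I (W(I) = I*8 = 8*I)
(19939 + W(123))/((-13230 - T) + 19110) = (19939 + 8*123)/((-13230 - 1*(-1/26858)) + 19110) = (19939 + 984)/((-13230 + 1/26858) + 19110) = 20923/(-355331339/26858 + 19110) = 20923/(157925041/26858) = 20923*(26858/157925041) = 561949934/157925041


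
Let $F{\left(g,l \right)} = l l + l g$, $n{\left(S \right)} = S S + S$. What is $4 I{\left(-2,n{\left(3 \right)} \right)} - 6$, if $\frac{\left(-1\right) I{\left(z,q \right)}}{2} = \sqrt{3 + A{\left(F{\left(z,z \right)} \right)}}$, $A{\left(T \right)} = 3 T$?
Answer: $-6 - 24 \sqrt{3} \approx -47.569$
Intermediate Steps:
$n{\left(S \right)} = S + S^{2}$ ($n{\left(S \right)} = S^{2} + S = S + S^{2}$)
$F{\left(g,l \right)} = l^{2} + g l$
$I{\left(z,q \right)} = - 2 \sqrt{3 + 6 z^{2}}$ ($I{\left(z,q \right)} = - 2 \sqrt{3 + 3 z \left(z + z\right)} = - 2 \sqrt{3 + 3 z 2 z} = - 2 \sqrt{3 + 3 \cdot 2 z^{2}} = - 2 \sqrt{3 + 6 z^{2}}$)
$4 I{\left(-2,n{\left(3 \right)} \right)} - 6 = 4 \left(- 2 \sqrt{3 + 6 \left(-2\right)^{2}}\right) - 6 = 4 \left(- 2 \sqrt{3 + 6 \cdot 4}\right) - 6 = 4 \left(- 2 \sqrt{3 + 24}\right) - 6 = 4 \left(- 2 \sqrt{27}\right) - 6 = 4 \left(- 2 \cdot 3 \sqrt{3}\right) - 6 = 4 \left(- 6 \sqrt{3}\right) - 6 = - 24 \sqrt{3} - 6 = -6 - 24 \sqrt{3}$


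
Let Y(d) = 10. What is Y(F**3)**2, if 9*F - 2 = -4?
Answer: 100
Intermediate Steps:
F = -2/9 (F = 2/9 + (1/9)*(-4) = 2/9 - 4/9 = -2/9 ≈ -0.22222)
Y(F**3)**2 = 10**2 = 100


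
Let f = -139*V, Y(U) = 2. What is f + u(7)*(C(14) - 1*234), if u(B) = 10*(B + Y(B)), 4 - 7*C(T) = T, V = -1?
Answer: -147347/7 ≈ -21050.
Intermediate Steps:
C(T) = 4/7 - T/7
u(B) = 20 + 10*B (u(B) = 10*(B + 2) = 10*(2 + B) = 20 + 10*B)
f = 139 (f = -139*(-1) = 139)
f + u(7)*(C(14) - 1*234) = 139 + (20 + 10*7)*((4/7 - ⅐*14) - 1*234) = 139 + (20 + 70)*((4/7 - 2) - 234) = 139 + 90*(-10/7 - 234) = 139 + 90*(-1648/7) = 139 - 148320/7 = -147347/7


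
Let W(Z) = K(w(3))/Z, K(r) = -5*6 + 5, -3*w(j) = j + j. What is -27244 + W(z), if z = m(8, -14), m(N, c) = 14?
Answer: -381441/14 ≈ -27246.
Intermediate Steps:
w(j) = -2*j/3 (w(j) = -(j + j)/3 = -2*j/3)
z = 14
K(r) = -25 (K(r) = -30 + 5 = -25)
W(Z) = -25/Z
-27244 + W(z) = -27244 - 25/14 = -381441/14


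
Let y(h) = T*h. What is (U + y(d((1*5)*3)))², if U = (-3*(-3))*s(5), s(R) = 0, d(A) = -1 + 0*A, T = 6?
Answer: 36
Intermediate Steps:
d(A) = -1 (d(A) = -1 + 0 = -1)
y(h) = 6*h
U = 0 (U = -3*(-3)*0 = 9*0 = 0)
(U + y(d((1*5)*3)))² = (0 + 6*(-1))² = (0 - 6)² = (-6)² = 36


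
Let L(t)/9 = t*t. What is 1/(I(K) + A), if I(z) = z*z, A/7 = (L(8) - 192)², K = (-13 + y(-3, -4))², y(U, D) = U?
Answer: 1/1097728 ≈ 9.1097e-7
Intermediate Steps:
L(t) = 9*t² (L(t) = 9*(t*t) = 9*t²)
K = 256 (K = (-13 - 3)² = (-16)² = 256)
A = 1032192 (A = 7*(9*8² - 192)² = 7*(9*64 - 192)² = 7*(576 - 192)² = 7*384² = 7*147456 = 1032192)
I(z) = z²
1/(I(K) + A) = 1/(256² + 1032192) = 1/(65536 + 1032192) = 1/1097728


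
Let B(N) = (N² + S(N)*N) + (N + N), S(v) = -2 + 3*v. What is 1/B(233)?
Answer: 1/217156 ≈ 4.6050e-6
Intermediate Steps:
B(N) = N² + 2*N + N*(-2 + 3*N) (B(N) = (N² + (-2 + 3*N)*N) + (N + N) = (N² + N*(-2 + 3*N)) + 2*N = N² + 2*N + N*(-2 + 3*N))
1/B(233) = 1/(4*233²) = 1/(4*54289) = 1/217156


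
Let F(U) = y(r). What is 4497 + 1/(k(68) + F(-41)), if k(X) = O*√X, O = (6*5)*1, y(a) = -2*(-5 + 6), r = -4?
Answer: 137599207/30598 + 15*√17/15299 ≈ 4497.0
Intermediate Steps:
y(a) = -2 (y(a) = -2*1 = -2)
O = 30 (O = 30*1 = 30)
k(X) = 30*√X
F(U) = -2
4497 + 1/(k(68) + F(-41)) = 4497 + 1/(30*√68 - 2) = 4497 + 1/(30*(2*√17) - 2) = 4497 + 1/(60*√17 - 2) = 4497 + 1/(-2 + 60*√17)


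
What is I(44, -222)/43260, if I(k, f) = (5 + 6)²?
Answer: 121/43260 ≈ 0.0027970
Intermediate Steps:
I(k, f) = 121 (I(k, f) = 11² = 121)
I(44, -222)/43260 = 121/43260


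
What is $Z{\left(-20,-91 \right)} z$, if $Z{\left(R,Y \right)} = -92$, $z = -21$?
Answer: $1932$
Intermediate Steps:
$Z{\left(-20,-91 \right)} z = \left(-92\right) \left(-21\right) = 1932$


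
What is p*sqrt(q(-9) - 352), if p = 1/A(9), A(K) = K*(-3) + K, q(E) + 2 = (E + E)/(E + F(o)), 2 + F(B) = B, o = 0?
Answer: -I*sqrt(10659)/99 ≈ -1.0429*I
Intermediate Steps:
F(B) = -2 + B
q(E) = -2 + 2*E/(-2 + E) (q(E) = -2 + (E + E)/(E + (-2 + 0)) = -2 + (2*E)/(E - 2) = -2 + (2*E)/(-2 + E) = -2 + 2*E/(-2 + E))
A(K) = -2*K (A(K) = -3*K + K = -2*K)
p = -1/18 (p = 1/(-2*9) = 1/(-18) = -1/18 ≈ -0.055556)
p*sqrt(q(-9) - 352) = -sqrt(4/(-2 - 9) - 352)/18 = -sqrt(4/(-11) - 352)/18 = -sqrt(4*(-1/11) - 352)/18 = -sqrt(-4/11 - 352)/18 = -I*sqrt(10659)/99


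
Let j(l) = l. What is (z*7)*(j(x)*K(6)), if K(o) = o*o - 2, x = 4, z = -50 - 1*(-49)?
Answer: -952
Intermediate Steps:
z = -1 (z = -50 + 49 = -1)
K(o) = -2 + o² (K(o) = o² - 2 = -2 + o²)
(z*7)*(j(x)*K(6)) = (-1*7)*(4*(-2 + 6²)) = -28*(-2 + 36) = -28*34 = -7*136 = -952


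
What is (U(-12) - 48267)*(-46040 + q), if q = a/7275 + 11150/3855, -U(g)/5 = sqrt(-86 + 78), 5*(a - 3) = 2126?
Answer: 6924248608253157/3116125 + 286914397342*I*sqrt(2)/623225 ≈ 2.2221e+9 + 6.5106e+5*I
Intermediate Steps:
a = 2141/5 (a = 3 + (1/5)*2126 = 3 + 2126/5 = 2141/5 ≈ 428.20)
U(g) = -10*I*sqrt(2) (U(g) = -5*sqrt(-86 + 78) = -10*I*sqrt(2))
q = 9196329/3116125 (q = (2141/5)/7275 + 11150/3855 = (2141/5)*(1/7275) + 11150*(1/3855) = 2141/36375 + 2230/771 = 9196329/3116125 ≈ 2.9512)
(U(-12) - 48267)*(-46040 + q) = (-10*I*sqrt(2) - 48267)*(-46040 + 9196329/3116125) = (-48267 - 10*I*sqrt(2))*(-143457198671/3116125) = 6924248608253157/3116125 + 286914397342*I*sqrt(2)/623225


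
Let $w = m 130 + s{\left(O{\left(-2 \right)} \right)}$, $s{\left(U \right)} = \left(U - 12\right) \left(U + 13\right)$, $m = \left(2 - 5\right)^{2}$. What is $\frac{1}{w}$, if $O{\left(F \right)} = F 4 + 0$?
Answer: $\frac{1}{1070} \approx 0.00093458$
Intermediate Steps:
$O{\left(F \right)} = 4 F$ ($O{\left(F \right)} = 4 F + 0 = 4 F$)
$m = 9$ ($m = \left(-3\right)^{2} = 9$)
$s{\left(U \right)} = \left(-12 + U\right) \left(13 + U\right)$
$w = 1070$ ($w = 9 \cdot 130 + \left(-156 + 4 \left(-2\right) + \left(4 \left(-2\right)\right)^{2}\right) = 1170 - \left(164 - 64\right) = 1170 - 100 = 1070$)
$\frac{1}{w} = \frac{1}{1070}$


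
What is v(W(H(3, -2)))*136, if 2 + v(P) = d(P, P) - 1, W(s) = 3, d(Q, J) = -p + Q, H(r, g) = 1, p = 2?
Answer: -272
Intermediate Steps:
d(Q, J) = -2 + Q (d(Q, J) = -1*2 + Q = -2 + Q)
v(P) = -5 + P (v(P) = -2 + ((-2 + P) - 1) = -2 + (-3 + P) = -5 + P)
v(W(H(3, -2)))*136 = (-5 + 3)*136 = -2*136 = -272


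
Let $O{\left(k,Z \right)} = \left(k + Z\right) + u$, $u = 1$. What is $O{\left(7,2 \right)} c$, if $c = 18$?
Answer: $180$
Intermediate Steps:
$O{\left(k,Z \right)} = 1 + Z + k$ ($O{\left(k,Z \right)} = \left(k + Z\right) + 1 = \left(Z + k\right) + 1 = 1 + Z + k$)
$O{\left(7,2 \right)} c = \left(1 + 2 + 7\right) 18 = 10 \cdot 18 = 180$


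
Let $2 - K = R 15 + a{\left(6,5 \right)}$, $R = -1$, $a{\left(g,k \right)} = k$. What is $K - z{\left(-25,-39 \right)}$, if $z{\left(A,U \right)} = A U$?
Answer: $-963$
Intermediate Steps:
$K = 12$ ($K = 2 - \left(\left(-1\right) 15 + 5\right) = 2 - \left(-15 + 5\right) = 2 - -10 = 2 + 10 = 12$)
$K - z{\left(-25,-39 \right)} = 12 - \left(-25\right) \left(-39\right) = 12 - 975 = -963$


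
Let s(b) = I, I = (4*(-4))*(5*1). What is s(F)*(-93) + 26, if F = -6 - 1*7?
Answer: 7466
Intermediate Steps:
F = -13 (F = -6 - 7 = -13)
I = -80 (I = -16*5 = -80)
s(b) = -80
s(F)*(-93) + 26 = -80*(-93) + 26 = 7440 + 26 = 7466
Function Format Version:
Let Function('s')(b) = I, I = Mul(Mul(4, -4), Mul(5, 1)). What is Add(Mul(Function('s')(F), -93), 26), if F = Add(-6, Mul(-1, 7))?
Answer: 7466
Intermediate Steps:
F = -13 (F = Add(-6, -7) = -13)
I = -80 (I = Mul(-16, 5) = -80)
Function('s')(b) = -80
Add(Mul(Function('s')(F), -93), 26) = Add(Mul(-80, -93), 26) = Add(7440, 26) = 7466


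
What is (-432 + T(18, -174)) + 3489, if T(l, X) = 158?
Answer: 3215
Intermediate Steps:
(-432 + T(18, -174)) + 3489 = (-432 + 158) + 3489 = -274 + 3489 = 3215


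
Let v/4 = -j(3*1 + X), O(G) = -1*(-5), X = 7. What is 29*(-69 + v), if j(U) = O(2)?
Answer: -2581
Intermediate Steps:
O(G) = 5
j(U) = 5
v = -20 (v = 4*(-1*5) = 4*(-5) = -20)
29*(-69 + v) = 29*(-69 - 20) = 29*(-89) = -2581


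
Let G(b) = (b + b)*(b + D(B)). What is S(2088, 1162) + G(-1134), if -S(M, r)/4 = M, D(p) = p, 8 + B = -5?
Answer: 2593044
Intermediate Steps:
B = -13 (B = -8 - 5 = -13)
S(M, r) = -4*M
G(b) = 2*b*(-13 + b) (G(b) = (b + b)*(b - 13) = (2*b)*(-13 + b) = 2*b*(-13 + b))
S(2088, 1162) + G(-1134) = -4*2088 + 2*(-1134)*(-13 - 1134) = -8352 + 2*(-1134)*(-1147) = -8352 + 2601396 = 2593044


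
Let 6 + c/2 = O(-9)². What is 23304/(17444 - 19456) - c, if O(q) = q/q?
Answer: -796/503 ≈ -1.5825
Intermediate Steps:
O(q) = 1
c = -10 (c = -12 + 2*1² = -12 + 2*1 = -12 + 2 = -10)
23304/(17444 - 19456) - c = 23304/(17444 - 19456) - 1*(-10) = 23304/(-2012) + 10 = 23304*(-1/2012) + 10 = -5826/503 + 10 = -796/503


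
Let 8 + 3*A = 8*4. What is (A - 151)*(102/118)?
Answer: -7293/59 ≈ -123.61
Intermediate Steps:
A = 8 (A = -8/3 + (8*4)/3 = -8/3 + (1/3)*32 = -8/3 + 32/3 = 8)
(A - 151)*(102/118) = (8 - 151)*(102/118) = -14586/118 = -143*51/59 = -7293/59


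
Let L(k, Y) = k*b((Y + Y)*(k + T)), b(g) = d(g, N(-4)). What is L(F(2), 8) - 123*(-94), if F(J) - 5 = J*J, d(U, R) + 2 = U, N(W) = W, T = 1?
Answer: 12984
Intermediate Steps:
d(U, R) = -2 + U
F(J) = 5 + J² (F(J) = 5 + J*J = 5 + J²)
b(g) = -2 + g
L(k, Y) = k*(-2 + 2*Y*(1 + k)) (L(k, Y) = k*(-2 + (Y + Y)*(k + 1)) = k*(-2 + (2*Y)*(1 + k)) = k*(-2 + 2*Y*(1 + k)))
L(F(2), 8) - 123*(-94) = 2*(5 + 2²)*(-1 + 8*(1 + (5 + 2²))) - 123*(-94) = 2*(5 + 4)*(-1 + 8*(1 + (5 + 4))) + 11562 = 2*9*(-1 + 8*(1 + 9)) + 11562 = 2*9*(-1 + 8*10) + 11562 = 2*9*(-1 + 80) + 11562 = 2*9*79 + 11562 = 1422 + 11562 = 12984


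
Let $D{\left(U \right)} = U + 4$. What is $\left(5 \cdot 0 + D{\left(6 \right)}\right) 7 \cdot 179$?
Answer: $12530$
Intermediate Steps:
$D{\left(U \right)} = 4 + U$
$\left(5 \cdot 0 + D{\left(6 \right)}\right) 7 \cdot 179 = \left(5 \cdot 0 + \left(4 + 6\right)\right) 7 \cdot 179 = \left(0 + 10\right) 7 \cdot 179 = 10 \cdot 7 \cdot 179 = 70 \cdot 179 = 12530$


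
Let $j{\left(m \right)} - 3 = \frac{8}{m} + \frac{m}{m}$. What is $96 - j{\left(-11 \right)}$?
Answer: $\frac{1020}{11} \approx 92.727$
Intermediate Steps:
$j{\left(m \right)} = 4 + \frac{8}{m}$ ($j{\left(m \right)} = 3 + \left(\frac{8}{m} + \frac{m}{m}\right) = 3 + \left(\frac{8}{m} + 1\right) = 3 + \left(1 + \frac{8}{m}\right) = 4 + \frac{8}{m}$)
$96 - j{\left(-11 \right)} = 96 - \left(4 + \frac{8}{-11}\right) = 96 - \left(4 + 8 \left(- \frac{1}{11}\right)\right) = 96 - \left(4 - \frac{8}{11}\right) = 96 - \frac{36}{11} = \frac{1020}{11}$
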